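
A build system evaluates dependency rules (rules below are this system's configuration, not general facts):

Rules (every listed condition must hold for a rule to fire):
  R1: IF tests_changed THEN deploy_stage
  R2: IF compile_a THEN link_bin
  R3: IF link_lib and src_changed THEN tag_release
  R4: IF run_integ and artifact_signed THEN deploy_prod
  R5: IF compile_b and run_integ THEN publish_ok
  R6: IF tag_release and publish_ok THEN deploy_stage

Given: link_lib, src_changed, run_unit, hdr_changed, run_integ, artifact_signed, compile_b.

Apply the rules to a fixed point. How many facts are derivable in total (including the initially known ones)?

Round 1 fires R3, R4, R5, giving tag_release, deploy_prod, publish_ok.
Round 2 fires R6, giving deploy_stage.
Closure: {artifact_signed, compile_b, deploy_prod, deploy_stage, hdr_changed, link_lib, publish_ok, run_integ, run_unit, src_changed, tag_release} — 11 facts.

11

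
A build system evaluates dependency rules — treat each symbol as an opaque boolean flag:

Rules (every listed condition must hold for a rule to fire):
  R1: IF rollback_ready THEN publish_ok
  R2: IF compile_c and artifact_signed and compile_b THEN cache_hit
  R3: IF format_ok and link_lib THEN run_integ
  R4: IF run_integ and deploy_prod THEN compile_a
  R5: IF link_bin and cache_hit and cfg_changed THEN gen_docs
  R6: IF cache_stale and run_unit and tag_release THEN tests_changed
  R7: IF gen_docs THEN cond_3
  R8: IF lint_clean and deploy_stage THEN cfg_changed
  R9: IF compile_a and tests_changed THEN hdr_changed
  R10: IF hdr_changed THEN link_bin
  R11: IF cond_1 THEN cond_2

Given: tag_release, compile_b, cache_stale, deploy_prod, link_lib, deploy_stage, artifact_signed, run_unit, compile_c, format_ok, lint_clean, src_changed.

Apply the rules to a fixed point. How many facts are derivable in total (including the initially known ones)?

Round 1 — R2, R3, R6, R8, derive cache_hit, run_integ, tests_changed, cfg_changed.
Round 2 — R4, derive compile_a.
Round 3 — R9, derive hdr_changed.
Round 4 — R10, derive link_bin.
Round 5 — R5, derive gen_docs.
Round 6 — R7, derive cond_3.
Closure: {artifact_signed, cache_hit, cache_stale, cfg_changed, compile_a, compile_b, compile_c, cond_3, deploy_prod, deploy_stage, format_ok, gen_docs, hdr_changed, link_bin, link_lib, lint_clean, run_integ, run_unit, src_changed, tag_release, tests_changed} — 21 facts.

21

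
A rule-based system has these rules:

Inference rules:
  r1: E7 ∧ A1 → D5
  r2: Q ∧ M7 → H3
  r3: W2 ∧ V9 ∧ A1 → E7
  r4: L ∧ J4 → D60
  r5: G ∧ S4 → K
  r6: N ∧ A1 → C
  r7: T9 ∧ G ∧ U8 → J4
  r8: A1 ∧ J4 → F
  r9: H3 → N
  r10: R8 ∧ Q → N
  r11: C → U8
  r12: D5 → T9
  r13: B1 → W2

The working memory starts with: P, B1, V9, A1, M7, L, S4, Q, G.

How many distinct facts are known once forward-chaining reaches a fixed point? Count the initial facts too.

21

Round 1 fires r2, r5, r13, giving H3, K, W2.
Round 2 fires r3, r9, giving E7, N.
Round 3 fires r1, r6, giving D5, C.
Round 4 fires r11, r12, giving U8, T9.
Round 5 fires r7, giving J4.
Round 6 fires r4, r8, giving D60, F.
Closure: {A1, B1, C, D5, D60, E7, F, G, H3, J4, K, L, M7, N, P, Q, S4, T9, U8, V9, W2} — 21 facts.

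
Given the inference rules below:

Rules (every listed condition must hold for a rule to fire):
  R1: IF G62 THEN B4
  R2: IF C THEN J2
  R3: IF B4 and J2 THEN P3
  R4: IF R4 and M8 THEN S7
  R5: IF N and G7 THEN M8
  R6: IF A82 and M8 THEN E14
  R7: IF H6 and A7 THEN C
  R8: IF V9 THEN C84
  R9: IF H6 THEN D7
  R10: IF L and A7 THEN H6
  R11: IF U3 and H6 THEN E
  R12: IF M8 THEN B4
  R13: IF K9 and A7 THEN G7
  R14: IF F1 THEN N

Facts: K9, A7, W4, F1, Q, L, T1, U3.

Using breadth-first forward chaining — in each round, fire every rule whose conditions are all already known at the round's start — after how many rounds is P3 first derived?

[1] R10 [IF L and A7 THEN H6]; R13 [IF K9 and A7 THEN G7]; R14 [IF F1 THEN N]. ⇒ new: H6, G7, N.
[2] R5 [IF N and G7 THEN M8]; R7 [IF H6 and A7 THEN C]; R9 [IF H6 THEN D7]; R11 [IF U3 and H6 THEN E]. ⇒ new: M8, C, D7, E.
[3] R2 [IF C THEN J2]; R12 [IF M8 THEN B4]. ⇒ new: J2, B4.
[4] R3 [IF B4 and J2 THEN P3]. ⇒ new: P3.
P3 first appears in round 4.

4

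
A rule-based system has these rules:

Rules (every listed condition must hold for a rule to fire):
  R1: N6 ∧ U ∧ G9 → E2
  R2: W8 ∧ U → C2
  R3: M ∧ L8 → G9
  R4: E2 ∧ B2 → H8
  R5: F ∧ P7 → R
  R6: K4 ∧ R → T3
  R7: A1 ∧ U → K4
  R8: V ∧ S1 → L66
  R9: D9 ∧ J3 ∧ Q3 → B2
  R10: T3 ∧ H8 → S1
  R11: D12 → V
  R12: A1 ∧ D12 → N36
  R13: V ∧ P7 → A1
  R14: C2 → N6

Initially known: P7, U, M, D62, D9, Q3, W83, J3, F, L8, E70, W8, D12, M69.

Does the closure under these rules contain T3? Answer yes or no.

yes

Round 1: R2 [W8 ∧ U → C2]; R3 [M ∧ L8 → G9]; R5 [F ∧ P7 → R]; R9 [D9 ∧ J3 ∧ Q3 → B2]; R11 [D12 → V]. Adds C2, G9, R, B2, V.
Round 2: R13 [V ∧ P7 → A1]; R14 [C2 → N6]. Adds A1, N6.
Round 3: R1 [N6 ∧ U ∧ G9 → E2]; R7 [A1 ∧ U → K4]; R12 [A1 ∧ D12 → N36]. Adds E2, K4, N36.
Round 4: R4 [E2 ∧ B2 → H8]; R6 [K4 ∧ R → T3]. Adds H8, T3.
Round 5: R10 [T3 ∧ H8 → S1]. Adds S1.
Round 6: R8 [V ∧ S1 → L66]. Adds L66.
T3 appears in round 4, so it is derivable.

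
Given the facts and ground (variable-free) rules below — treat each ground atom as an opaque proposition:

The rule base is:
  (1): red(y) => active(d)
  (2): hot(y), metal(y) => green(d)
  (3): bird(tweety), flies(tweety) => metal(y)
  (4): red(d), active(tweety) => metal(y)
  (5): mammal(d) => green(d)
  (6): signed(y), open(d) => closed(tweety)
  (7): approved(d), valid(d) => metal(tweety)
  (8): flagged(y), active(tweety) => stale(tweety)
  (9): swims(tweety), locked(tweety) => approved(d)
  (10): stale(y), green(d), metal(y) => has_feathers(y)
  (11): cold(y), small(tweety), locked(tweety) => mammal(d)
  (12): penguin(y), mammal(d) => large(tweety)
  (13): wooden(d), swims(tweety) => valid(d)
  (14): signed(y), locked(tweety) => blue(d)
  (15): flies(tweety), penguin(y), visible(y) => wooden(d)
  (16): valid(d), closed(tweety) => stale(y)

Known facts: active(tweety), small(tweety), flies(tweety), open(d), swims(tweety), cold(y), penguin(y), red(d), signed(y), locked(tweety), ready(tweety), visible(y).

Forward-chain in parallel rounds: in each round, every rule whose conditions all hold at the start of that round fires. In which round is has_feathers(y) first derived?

Round 1 fires (4), (6), (9), (11), (14), (15), giving metal(y), closed(tweety), approved(d), mammal(d), blue(d), wooden(d).
Round 2 fires (5), (12), (13), giving green(d), large(tweety), valid(d).
Round 3 fires (7), (16), giving metal(tweety), stale(y).
Round 4 fires (10), giving has_feathers(y).
has_feathers(y) first appears in round 4.

4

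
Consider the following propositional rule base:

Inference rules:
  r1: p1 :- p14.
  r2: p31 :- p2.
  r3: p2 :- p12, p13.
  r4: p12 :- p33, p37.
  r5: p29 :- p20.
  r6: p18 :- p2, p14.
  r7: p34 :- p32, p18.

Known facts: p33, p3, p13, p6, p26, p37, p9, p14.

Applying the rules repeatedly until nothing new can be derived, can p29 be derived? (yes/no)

Round 1: r1 [p1 :- p14.]; r4 [p12 :- p33, p37.]. Adds p1, p12.
Round 2: r3 [p2 :- p12, p13.]. Adds p2.
Round 3: r2 [p31 :- p2.]; r6 [p18 :- p2, p14.]. Adds p31, p18.
Fixed point reached. p29 is concluded only by r5; r5 needs p20 (never derived).

no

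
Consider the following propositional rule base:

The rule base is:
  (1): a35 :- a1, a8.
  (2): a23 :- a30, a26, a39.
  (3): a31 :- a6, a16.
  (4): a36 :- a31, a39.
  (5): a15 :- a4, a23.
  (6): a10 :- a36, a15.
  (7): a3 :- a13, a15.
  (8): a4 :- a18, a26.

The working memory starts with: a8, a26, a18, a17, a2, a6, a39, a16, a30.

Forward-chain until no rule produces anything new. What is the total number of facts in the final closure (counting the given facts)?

Round 1 — (2), (3), (8), derive a23, a31, a4.
Round 2 — (4), (5), derive a36, a15.
Round 3 — (6), derive a10.
Closure: {a10, a15, a16, a17, a18, a2, a23, a26, a30, a31, a36, a39, a4, a6, a8} — 15 facts.

15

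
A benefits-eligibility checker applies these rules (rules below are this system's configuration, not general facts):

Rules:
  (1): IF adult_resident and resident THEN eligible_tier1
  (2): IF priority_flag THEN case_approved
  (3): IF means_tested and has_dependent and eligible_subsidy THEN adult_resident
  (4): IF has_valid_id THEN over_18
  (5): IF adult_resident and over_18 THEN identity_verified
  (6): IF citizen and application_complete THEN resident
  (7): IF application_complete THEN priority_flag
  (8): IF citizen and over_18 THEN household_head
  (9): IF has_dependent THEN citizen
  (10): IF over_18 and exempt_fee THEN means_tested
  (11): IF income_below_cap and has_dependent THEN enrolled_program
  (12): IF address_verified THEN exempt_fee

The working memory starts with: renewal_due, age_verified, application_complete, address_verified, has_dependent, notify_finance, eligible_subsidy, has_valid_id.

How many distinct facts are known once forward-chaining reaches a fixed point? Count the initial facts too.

19

Round 1 fires (4), (7), (9), (12), giving over_18, priority_flag, citizen, exempt_fee.
Round 2 fires (2), (6), (8), (10), giving case_approved, resident, household_head, means_tested.
Round 3 fires (3), giving adult_resident.
Round 4 fires (1), (5), giving eligible_tier1, identity_verified.
Closure: {address_verified, adult_resident, age_verified, application_complete, case_approved, citizen, eligible_subsidy, eligible_tier1, exempt_fee, has_dependent, has_valid_id, household_head, identity_verified, means_tested, notify_finance, over_18, priority_flag, renewal_due, resident} — 19 facts.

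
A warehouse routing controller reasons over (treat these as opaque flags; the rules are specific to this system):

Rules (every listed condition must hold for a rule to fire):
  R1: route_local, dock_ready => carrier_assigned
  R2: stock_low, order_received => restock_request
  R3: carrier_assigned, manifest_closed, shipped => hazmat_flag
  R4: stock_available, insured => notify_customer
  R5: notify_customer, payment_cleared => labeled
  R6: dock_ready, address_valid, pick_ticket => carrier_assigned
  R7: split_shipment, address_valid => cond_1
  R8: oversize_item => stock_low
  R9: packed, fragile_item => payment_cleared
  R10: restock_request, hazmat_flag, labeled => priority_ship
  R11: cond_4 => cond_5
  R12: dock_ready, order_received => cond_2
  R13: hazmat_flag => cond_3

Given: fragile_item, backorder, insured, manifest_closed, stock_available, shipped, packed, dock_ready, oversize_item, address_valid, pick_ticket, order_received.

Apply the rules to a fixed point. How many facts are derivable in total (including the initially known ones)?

Round 1 fires R4, R6, R8, R9, R12, giving notify_customer, carrier_assigned, stock_low, payment_cleared, cond_2.
Round 2 fires R2, R3, R5, giving restock_request, hazmat_flag, labeled.
Round 3 fires R10, R13, giving priority_ship, cond_3.
Closure: {address_valid, backorder, carrier_assigned, cond_2, cond_3, dock_ready, fragile_item, hazmat_flag, insured, labeled, manifest_closed, notify_customer, order_received, oversize_item, packed, payment_cleared, pick_ticket, priority_ship, restock_request, shipped, stock_available, stock_low} — 22 facts.

22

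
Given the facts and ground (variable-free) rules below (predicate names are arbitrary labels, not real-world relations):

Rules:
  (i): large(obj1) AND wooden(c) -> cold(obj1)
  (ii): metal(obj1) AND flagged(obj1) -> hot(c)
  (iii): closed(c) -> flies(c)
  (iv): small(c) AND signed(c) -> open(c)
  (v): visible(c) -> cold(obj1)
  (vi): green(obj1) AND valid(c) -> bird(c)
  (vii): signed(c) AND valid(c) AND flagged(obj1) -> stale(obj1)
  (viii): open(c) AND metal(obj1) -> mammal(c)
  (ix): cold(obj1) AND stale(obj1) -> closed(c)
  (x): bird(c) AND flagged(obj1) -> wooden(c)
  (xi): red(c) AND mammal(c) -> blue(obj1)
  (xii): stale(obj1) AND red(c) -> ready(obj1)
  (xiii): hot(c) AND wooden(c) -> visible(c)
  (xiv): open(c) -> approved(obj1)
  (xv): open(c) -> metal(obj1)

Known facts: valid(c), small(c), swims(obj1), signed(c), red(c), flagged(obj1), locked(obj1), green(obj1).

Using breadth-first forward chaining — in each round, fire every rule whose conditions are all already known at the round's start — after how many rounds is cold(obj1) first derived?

Round 1 — (iv), (vi), (vii), derive open(c), bird(c), stale(obj1).
Round 2 — (x), (xii), (xiv), (xv), derive wooden(c), ready(obj1), approved(obj1), metal(obj1).
Round 3 — (ii), (viii), derive hot(c), mammal(c).
Round 4 — (xi), (xiii), derive blue(obj1), visible(c).
Round 5 — (v), derive cold(obj1).
cold(obj1) first appears in round 5.

5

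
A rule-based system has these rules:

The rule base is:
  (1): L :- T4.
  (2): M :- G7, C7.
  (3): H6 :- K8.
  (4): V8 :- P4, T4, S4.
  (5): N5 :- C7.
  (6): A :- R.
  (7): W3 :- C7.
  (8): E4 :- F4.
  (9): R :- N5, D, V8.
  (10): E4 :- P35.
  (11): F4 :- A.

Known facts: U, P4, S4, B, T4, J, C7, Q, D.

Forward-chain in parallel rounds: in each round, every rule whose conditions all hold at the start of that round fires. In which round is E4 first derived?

Round 1 fires (1), (4), (5), (7), giving L, V8, N5, W3.
Round 2 fires (9), giving R.
Round 3 fires (6), giving A.
Round 4 fires (11), giving F4.
Round 5 fires (8), giving E4.
E4 first appears in round 5.

5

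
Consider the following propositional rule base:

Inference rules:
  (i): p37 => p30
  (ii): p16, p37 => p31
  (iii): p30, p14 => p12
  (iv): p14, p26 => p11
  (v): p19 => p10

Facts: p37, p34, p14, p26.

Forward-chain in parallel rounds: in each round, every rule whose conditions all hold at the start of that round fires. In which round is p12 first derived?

[1] (i) [p37 => p30]; (iv) [p14, p26 => p11]. ⇒ new: p30, p11.
[2] (iii) [p30, p14 => p12]. ⇒ new: p12.
p12 first appears in round 2.

2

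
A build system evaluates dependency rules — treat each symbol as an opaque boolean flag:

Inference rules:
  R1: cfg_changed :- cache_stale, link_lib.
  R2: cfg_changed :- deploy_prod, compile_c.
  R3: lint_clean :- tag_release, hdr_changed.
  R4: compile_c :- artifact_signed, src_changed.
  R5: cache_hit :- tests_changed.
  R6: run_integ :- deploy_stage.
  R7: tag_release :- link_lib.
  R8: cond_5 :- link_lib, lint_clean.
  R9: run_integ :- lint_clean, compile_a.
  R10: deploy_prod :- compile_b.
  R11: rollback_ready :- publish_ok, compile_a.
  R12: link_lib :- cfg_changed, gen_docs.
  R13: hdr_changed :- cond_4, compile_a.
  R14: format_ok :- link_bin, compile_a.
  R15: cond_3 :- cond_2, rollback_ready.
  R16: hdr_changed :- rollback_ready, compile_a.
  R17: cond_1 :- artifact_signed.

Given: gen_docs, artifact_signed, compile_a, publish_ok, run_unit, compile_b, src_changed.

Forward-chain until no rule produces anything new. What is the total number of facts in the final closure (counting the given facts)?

18

[1] R4 [compile_c :- artifact_signed, src_changed.]; R10 [deploy_prod :- compile_b.]; R11 [rollback_ready :- publish_ok, compile_a.]; R17 [cond_1 :- artifact_signed.]. ⇒ new: compile_c, deploy_prod, rollback_ready, cond_1.
[2] R2 [cfg_changed :- deploy_prod, compile_c.]; R16 [hdr_changed :- rollback_ready, compile_a.]. ⇒ new: cfg_changed, hdr_changed.
[3] R12 [link_lib :- cfg_changed, gen_docs.]. ⇒ new: link_lib.
[4] R7 [tag_release :- link_lib.]. ⇒ new: tag_release.
[5] R3 [lint_clean :- tag_release, hdr_changed.]. ⇒ new: lint_clean.
[6] R8 [cond_5 :- link_lib, lint_clean.]; R9 [run_integ :- lint_clean, compile_a.]. ⇒ new: cond_5, run_integ.
Closure: {artifact_signed, cfg_changed, compile_a, compile_b, compile_c, cond_1, cond_5, deploy_prod, gen_docs, hdr_changed, link_lib, lint_clean, publish_ok, rollback_ready, run_integ, run_unit, src_changed, tag_release} — 18 facts.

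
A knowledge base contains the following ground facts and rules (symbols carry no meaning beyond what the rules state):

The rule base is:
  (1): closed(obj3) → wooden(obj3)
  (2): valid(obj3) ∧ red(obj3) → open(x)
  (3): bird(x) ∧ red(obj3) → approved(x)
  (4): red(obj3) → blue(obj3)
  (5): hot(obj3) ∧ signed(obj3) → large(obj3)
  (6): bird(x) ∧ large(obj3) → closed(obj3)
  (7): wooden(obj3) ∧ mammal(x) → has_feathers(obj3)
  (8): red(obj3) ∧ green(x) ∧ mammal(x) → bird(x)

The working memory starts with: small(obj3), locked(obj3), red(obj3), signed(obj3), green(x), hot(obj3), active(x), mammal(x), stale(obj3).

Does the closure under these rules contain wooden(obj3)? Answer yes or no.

Round 1: (4) [red(obj3) → blue(obj3)]; (5) [hot(obj3) ∧ signed(obj3) → large(obj3)]; (8) [red(obj3) ∧ green(x) ∧ mammal(x) → bird(x)]. Adds blue(obj3), large(obj3), bird(x).
Round 2: (3) [bird(x) ∧ red(obj3) → approved(x)]; (6) [bird(x) ∧ large(obj3) → closed(obj3)]. Adds approved(x), closed(obj3).
Round 3: (1) [closed(obj3) → wooden(obj3)]. Adds wooden(obj3).
Round 4: (7) [wooden(obj3) ∧ mammal(x) → has_feathers(obj3)]. Adds has_feathers(obj3).
wooden(obj3) appears in round 3, so it is derivable.

yes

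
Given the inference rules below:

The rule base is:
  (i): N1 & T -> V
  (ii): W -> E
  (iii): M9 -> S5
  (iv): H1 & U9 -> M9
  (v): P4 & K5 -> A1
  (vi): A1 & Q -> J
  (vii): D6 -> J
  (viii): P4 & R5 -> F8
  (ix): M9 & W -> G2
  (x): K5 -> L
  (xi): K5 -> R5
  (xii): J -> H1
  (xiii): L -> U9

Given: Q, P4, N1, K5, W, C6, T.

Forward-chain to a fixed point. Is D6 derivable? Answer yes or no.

no

Round 1 fires (i), (ii), (v), (x), (xi), giving V, E, A1, L, R5.
Round 2 fires (vi), (viii), (xiii), giving J, F8, U9.
Round 3 fires (xii), giving H1.
Round 4 fires (iv), giving M9.
Round 5 fires (iii), (ix), giving S5, G2.
Fixed point reached. No rule has D6 as a consequent, and it is not given.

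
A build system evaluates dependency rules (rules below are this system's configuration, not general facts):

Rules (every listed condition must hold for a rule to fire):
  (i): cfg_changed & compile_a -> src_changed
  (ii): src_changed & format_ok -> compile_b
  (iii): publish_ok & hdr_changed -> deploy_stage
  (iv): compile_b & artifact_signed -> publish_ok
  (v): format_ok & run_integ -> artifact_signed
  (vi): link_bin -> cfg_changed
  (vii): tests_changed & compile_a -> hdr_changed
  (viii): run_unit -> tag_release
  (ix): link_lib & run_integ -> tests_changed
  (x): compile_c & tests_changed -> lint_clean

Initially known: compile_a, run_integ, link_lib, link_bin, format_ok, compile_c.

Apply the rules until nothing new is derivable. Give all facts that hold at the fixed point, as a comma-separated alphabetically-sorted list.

artifact_signed, cfg_changed, compile_a, compile_b, compile_c, deploy_stage, format_ok, hdr_changed, link_bin, link_lib, lint_clean, publish_ok, run_integ, src_changed, tests_changed

Round 1: (v) [format_ok & run_integ -> artifact_signed]; (vi) [link_bin -> cfg_changed]; (ix) [link_lib & run_integ -> tests_changed]. Adds artifact_signed, cfg_changed, tests_changed.
Round 2: (i) [cfg_changed & compile_a -> src_changed]; (vii) [tests_changed & compile_a -> hdr_changed]; (x) [compile_c & tests_changed -> lint_clean]. Adds src_changed, hdr_changed, lint_clean.
Round 3: (ii) [src_changed & format_ok -> compile_b]. Adds compile_b.
Round 4: (iv) [compile_b & artifact_signed -> publish_ok]. Adds publish_ok.
Round 5: (iii) [publish_ok & hdr_changed -> deploy_stage]. Adds deploy_stage.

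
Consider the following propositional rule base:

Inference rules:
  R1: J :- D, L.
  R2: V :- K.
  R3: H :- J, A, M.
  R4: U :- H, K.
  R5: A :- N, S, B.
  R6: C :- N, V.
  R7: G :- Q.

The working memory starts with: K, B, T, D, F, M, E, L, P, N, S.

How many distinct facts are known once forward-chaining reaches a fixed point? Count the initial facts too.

17

Round 1: R1 [J :- D, L.]; R2 [V :- K.]; R5 [A :- N, S, B.]. Adds J, V, A.
Round 2: R3 [H :- J, A, M.]; R6 [C :- N, V.]. Adds H, C.
Round 3: R4 [U :- H, K.]. Adds U.
Closure: {A, B, C, D, E, F, H, J, K, L, M, N, P, S, T, U, V} — 17 facts.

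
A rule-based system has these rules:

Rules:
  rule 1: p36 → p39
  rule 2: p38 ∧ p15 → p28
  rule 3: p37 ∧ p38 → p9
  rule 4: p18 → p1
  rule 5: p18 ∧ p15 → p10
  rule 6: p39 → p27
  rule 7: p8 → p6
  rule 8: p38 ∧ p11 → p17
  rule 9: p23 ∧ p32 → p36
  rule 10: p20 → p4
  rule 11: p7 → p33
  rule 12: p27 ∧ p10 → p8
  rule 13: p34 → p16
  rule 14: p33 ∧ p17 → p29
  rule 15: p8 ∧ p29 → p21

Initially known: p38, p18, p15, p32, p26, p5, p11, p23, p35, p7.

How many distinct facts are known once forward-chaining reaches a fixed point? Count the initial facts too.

Round 1: rule 2 [p38 ∧ p15 → p28]; rule 4 [p18 → p1]; rule 5 [p18 ∧ p15 → p10]; rule 8 [p38 ∧ p11 → p17]; rule 9 [p23 ∧ p32 → p36]; rule 11 [p7 → p33]. Adds p28, p1, p10, p17, p36, p33.
Round 2: rule 1 [p36 → p39]; rule 14 [p33 ∧ p17 → p29]. Adds p39, p29.
Round 3: rule 6 [p39 → p27]. Adds p27.
Round 4: rule 12 [p27 ∧ p10 → p8]. Adds p8.
Round 5: rule 7 [p8 → p6]; rule 15 [p8 ∧ p29 → p21]. Adds p6, p21.
Closure: {p1, p10, p11, p15, p17, p18, p21, p23, p26, p27, p28, p29, p32, p33, p35, p36, p38, p39, p5, p6, p7, p8} — 22 facts.

22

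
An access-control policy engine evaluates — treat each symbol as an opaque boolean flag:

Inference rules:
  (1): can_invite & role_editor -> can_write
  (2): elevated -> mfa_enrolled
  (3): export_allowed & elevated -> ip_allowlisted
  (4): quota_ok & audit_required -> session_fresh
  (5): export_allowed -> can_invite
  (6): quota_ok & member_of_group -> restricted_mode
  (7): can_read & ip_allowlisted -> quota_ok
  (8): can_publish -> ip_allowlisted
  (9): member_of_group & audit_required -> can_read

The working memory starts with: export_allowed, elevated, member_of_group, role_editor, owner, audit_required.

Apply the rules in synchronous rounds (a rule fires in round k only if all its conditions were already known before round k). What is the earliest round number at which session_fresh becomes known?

3

Round 1 fires (2), (3), (5), (9), giving mfa_enrolled, ip_allowlisted, can_invite, can_read.
Round 2 fires (1), (7), giving can_write, quota_ok.
Round 3 fires (4), (6), giving session_fresh, restricted_mode.
session_fresh first appears in round 3.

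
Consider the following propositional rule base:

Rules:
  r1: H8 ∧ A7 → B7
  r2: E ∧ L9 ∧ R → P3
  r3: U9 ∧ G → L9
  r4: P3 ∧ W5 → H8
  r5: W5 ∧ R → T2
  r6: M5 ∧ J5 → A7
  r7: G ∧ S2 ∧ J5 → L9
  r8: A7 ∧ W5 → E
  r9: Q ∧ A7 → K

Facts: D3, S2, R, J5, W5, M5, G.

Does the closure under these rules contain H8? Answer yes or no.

[1] r5 [W5 ∧ R → T2]; r6 [M5 ∧ J5 → A7]; r7 [G ∧ S2 ∧ J5 → L9]. ⇒ new: T2, A7, L9.
[2] r8 [A7 ∧ W5 → E]. ⇒ new: E.
[3] r2 [E ∧ L9 ∧ R → P3]. ⇒ new: P3.
[4] r4 [P3 ∧ W5 → H8]. ⇒ new: H8.
[5] r1 [H8 ∧ A7 → B7]. ⇒ new: B7.
H8 appears in round 4, so it is derivable.

yes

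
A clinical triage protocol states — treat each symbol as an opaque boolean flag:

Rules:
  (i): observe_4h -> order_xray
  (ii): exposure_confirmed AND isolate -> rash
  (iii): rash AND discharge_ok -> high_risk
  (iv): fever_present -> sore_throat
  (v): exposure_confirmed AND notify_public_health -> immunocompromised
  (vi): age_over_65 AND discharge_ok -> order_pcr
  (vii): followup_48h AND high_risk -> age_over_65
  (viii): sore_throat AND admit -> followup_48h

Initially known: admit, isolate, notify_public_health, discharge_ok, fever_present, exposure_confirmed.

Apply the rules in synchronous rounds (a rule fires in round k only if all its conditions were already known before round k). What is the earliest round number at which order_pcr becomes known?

4

Round 1 fires (ii), (iv), (v), giving rash, sore_throat, immunocompromised.
Round 2 fires (iii), (viii), giving high_risk, followup_48h.
Round 3 fires (vii), giving age_over_65.
Round 4 fires (vi), giving order_pcr.
order_pcr first appears in round 4.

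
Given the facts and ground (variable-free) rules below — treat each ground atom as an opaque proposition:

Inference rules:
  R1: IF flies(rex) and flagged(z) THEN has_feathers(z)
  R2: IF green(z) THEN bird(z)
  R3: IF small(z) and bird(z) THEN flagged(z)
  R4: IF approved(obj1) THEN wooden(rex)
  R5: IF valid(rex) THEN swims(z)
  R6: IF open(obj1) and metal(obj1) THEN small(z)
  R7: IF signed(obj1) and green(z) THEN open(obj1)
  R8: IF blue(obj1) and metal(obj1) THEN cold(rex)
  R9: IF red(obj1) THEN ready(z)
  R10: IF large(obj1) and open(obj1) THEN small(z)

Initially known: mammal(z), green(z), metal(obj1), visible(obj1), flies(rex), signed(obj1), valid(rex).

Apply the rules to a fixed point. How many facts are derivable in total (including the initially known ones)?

13

Round 1: R2 [IF green(z) THEN bird(z)]; R5 [IF valid(rex) THEN swims(z)]; R7 [IF signed(obj1) and green(z) THEN open(obj1)]. Adds bird(z), swims(z), open(obj1).
Round 2: R6 [IF open(obj1) and metal(obj1) THEN small(z)]. Adds small(z).
Round 3: R3 [IF small(z) and bird(z) THEN flagged(z)]. Adds flagged(z).
Round 4: R1 [IF flies(rex) and flagged(z) THEN has_feathers(z)]. Adds has_feathers(z).
Closure: {bird(z), flagged(z), flies(rex), green(z), has_feathers(z), mammal(z), metal(obj1), open(obj1), signed(obj1), small(z), swims(z), valid(rex), visible(obj1)} — 13 facts.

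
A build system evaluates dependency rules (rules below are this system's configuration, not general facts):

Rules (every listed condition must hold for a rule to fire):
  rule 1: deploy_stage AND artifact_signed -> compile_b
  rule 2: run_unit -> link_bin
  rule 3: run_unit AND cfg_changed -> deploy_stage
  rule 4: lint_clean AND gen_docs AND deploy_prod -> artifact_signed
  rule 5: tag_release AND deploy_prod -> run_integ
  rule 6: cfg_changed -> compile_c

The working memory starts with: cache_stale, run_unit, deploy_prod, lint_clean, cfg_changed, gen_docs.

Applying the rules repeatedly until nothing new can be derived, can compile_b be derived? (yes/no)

Round 1: rule 2 [run_unit -> link_bin]; rule 3 [run_unit AND cfg_changed -> deploy_stage]; rule 4 [lint_clean AND gen_docs AND deploy_prod -> artifact_signed]; rule 6 [cfg_changed -> compile_c]. New: link_bin, deploy_stage, artifact_signed, compile_c.
Round 2: rule 1 [deploy_stage AND artifact_signed -> compile_b]. New: compile_b.
compile_b appears in round 2, so it is derivable.

yes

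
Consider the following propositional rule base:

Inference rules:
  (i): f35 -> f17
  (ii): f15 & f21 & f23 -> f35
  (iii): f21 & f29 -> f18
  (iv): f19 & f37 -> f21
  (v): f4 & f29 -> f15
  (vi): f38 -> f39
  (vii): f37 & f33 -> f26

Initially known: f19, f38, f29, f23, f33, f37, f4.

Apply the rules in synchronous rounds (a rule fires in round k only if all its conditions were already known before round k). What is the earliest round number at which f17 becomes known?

3

Round 1 fires (iv), (v), (vi), (vii), giving f21, f15, f39, f26.
Round 2 fires (ii), (iii), giving f35, f18.
Round 3 fires (i), giving f17.
f17 first appears in round 3.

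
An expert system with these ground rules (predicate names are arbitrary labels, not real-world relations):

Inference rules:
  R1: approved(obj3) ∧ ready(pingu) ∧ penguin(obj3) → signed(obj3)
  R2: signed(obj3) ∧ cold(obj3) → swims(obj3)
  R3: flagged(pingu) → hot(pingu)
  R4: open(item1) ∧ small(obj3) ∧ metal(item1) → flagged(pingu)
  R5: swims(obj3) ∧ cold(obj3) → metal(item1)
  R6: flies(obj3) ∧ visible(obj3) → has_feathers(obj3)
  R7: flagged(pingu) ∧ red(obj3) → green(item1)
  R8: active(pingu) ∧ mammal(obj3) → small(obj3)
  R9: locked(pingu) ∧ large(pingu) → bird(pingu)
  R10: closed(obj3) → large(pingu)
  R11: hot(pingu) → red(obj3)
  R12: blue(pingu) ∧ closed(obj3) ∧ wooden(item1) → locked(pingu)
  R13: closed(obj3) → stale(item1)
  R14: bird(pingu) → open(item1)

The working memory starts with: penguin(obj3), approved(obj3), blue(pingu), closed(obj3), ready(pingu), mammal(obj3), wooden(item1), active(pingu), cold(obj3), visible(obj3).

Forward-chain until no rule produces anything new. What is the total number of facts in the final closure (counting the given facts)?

23

Round 1 fires R1, R8, R10, R12, R13, giving signed(obj3), small(obj3), large(pingu), locked(pingu), stale(item1).
Round 2 fires R2, R9, giving swims(obj3), bird(pingu).
Round 3 fires R5, R14, giving metal(item1), open(item1).
Round 4 fires R4, giving flagged(pingu).
Round 5 fires R3, giving hot(pingu).
Round 6 fires R11, giving red(obj3).
Round 7 fires R7, giving green(item1).
Closure: {active(pingu), approved(obj3), bird(pingu), blue(pingu), closed(obj3), cold(obj3), flagged(pingu), green(item1), hot(pingu), large(pingu), locked(pingu), mammal(obj3), metal(item1), open(item1), penguin(obj3), ready(pingu), red(obj3), signed(obj3), small(obj3), stale(item1), swims(obj3), visible(obj3), wooden(item1)} — 23 facts.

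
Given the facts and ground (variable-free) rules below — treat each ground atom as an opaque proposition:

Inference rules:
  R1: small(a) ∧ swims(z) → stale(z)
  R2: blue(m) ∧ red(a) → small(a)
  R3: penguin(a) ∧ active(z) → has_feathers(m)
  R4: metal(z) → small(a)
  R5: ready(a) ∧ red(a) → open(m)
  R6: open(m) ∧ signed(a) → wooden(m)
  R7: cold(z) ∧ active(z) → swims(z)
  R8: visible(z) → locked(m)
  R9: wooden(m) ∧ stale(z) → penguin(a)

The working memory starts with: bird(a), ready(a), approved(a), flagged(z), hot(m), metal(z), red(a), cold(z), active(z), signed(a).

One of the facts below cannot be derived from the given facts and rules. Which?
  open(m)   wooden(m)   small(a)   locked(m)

locked(m)

Round 1 — R4, R5, R7, derive small(a), open(m), swims(z).
Round 2 — R1, R6, derive stale(z), wooden(m).
Round 3 — R9, derive penguin(a).
Round 4 — R3, derive has_feathers(m).
Derived: open(m) (round 1), small(a) (round 1), wooden(m) (round 2). locked(m) never appears in any round.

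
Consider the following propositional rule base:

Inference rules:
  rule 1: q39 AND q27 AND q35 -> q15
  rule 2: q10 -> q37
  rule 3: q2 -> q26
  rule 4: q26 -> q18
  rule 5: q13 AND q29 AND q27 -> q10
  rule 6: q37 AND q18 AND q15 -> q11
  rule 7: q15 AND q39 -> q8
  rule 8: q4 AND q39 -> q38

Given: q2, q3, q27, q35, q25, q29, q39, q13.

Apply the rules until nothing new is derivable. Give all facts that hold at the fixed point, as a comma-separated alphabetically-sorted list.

Round 1: rule 1 [q39 AND q27 AND q35 -> q15]; rule 3 [q2 -> q26]; rule 5 [q13 AND q29 AND q27 -> q10]. New: q15, q26, q10.
Round 2: rule 2 [q10 -> q37]; rule 4 [q26 -> q18]; rule 7 [q15 AND q39 -> q8]. New: q37, q18, q8.
Round 3: rule 6 [q37 AND q18 AND q15 -> q11]. New: q11.

q10, q11, q13, q15, q18, q2, q25, q26, q27, q29, q3, q35, q37, q39, q8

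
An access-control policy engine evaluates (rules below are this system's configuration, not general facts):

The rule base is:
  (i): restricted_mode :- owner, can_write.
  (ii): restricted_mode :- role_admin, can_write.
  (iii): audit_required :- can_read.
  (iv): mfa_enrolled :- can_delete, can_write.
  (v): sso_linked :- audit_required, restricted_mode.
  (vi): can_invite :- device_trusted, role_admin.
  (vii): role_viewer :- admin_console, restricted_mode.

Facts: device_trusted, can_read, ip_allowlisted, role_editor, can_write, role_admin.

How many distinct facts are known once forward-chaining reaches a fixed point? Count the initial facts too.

[1] (ii) [restricted_mode :- role_admin, can_write.]; (iii) [audit_required :- can_read.]; (vi) [can_invite :- device_trusted, role_admin.]. ⇒ new: restricted_mode, audit_required, can_invite.
[2] (v) [sso_linked :- audit_required, restricted_mode.]. ⇒ new: sso_linked.
Closure: {audit_required, can_invite, can_read, can_write, device_trusted, ip_allowlisted, restricted_mode, role_admin, role_editor, sso_linked} — 10 facts.

10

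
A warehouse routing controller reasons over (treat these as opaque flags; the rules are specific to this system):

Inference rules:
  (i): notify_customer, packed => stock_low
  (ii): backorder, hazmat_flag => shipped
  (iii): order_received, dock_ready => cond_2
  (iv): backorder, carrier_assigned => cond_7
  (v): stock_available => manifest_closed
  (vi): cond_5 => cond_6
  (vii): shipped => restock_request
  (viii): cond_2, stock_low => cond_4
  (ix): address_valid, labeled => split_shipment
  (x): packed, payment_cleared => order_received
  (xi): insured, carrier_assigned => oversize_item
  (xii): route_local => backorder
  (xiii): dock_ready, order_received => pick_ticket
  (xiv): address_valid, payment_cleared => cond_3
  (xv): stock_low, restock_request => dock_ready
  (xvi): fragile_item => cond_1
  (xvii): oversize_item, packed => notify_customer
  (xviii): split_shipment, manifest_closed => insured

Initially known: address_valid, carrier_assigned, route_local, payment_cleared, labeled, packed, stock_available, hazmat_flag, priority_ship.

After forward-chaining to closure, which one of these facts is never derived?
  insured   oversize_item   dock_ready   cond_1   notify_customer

cond_1

Round 1 — (v), (ix), (x), (xii), (xiv), derive manifest_closed, split_shipment, order_received, backorder, cond_3.
Round 2 — (ii), (iv), (xviii), derive shipped, cond_7, insured.
Round 3 — (vii), (xi), derive restock_request, oversize_item.
Round 4 — (xvii), derive notify_customer.
Round 5 — (i), derive stock_low.
Round 6 — (xv), derive dock_ready.
Round 7 — (iii), (xiii), derive cond_2, pick_ticket.
Round 8 — (viii), derive cond_4.
Derived: dock_ready (round 6), oversize_item (round 3), insured (round 2), notify_customer (round 4). cond_1 never appears in any round.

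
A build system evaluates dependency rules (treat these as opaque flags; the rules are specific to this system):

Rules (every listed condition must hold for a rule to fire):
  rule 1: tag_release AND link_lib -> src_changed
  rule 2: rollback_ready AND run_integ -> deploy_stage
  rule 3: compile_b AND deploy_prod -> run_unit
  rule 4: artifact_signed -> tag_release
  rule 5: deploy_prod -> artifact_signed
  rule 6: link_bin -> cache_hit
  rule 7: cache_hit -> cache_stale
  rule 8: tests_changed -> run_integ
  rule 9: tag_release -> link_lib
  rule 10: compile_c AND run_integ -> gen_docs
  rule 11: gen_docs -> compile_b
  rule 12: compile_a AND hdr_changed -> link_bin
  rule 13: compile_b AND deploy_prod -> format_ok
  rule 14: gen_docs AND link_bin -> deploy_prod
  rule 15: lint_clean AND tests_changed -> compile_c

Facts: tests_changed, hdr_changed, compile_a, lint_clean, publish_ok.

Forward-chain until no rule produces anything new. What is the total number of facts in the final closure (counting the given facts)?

[1] rule 8 [tests_changed -> run_integ]; rule 12 [compile_a AND hdr_changed -> link_bin]; rule 15 [lint_clean AND tests_changed -> compile_c]. ⇒ new: run_integ, link_bin, compile_c.
[2] rule 6 [link_bin -> cache_hit]; rule 10 [compile_c AND run_integ -> gen_docs]. ⇒ new: cache_hit, gen_docs.
[3] rule 7 [cache_hit -> cache_stale]; rule 11 [gen_docs -> compile_b]; rule 14 [gen_docs AND link_bin -> deploy_prod]. ⇒ new: cache_stale, compile_b, deploy_prod.
[4] rule 3 [compile_b AND deploy_prod -> run_unit]; rule 5 [deploy_prod -> artifact_signed]; rule 13 [compile_b AND deploy_prod -> format_ok]. ⇒ new: run_unit, artifact_signed, format_ok.
[5] rule 4 [artifact_signed -> tag_release]. ⇒ new: tag_release.
[6] rule 9 [tag_release -> link_lib]. ⇒ new: link_lib.
[7] rule 1 [tag_release AND link_lib -> src_changed]. ⇒ new: src_changed.
Closure: {artifact_signed, cache_hit, cache_stale, compile_a, compile_b, compile_c, deploy_prod, format_ok, gen_docs, hdr_changed, link_bin, link_lib, lint_clean, publish_ok, run_integ, run_unit, src_changed, tag_release, tests_changed} — 19 facts.

19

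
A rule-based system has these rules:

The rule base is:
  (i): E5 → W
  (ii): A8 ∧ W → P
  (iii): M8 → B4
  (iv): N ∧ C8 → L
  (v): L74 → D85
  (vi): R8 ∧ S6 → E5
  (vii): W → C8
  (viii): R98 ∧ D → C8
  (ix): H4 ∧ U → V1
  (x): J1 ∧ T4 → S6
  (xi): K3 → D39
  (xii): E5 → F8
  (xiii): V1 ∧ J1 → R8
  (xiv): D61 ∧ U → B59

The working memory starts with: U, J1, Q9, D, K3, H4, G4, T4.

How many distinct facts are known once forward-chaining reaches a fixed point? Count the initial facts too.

Round 1 fires (ix), (x), (xi), giving V1, S6, D39.
Round 2 fires (xiii), giving R8.
Round 3 fires (vi), giving E5.
Round 4 fires (i), (xii), giving W, F8.
Round 5 fires (vii), giving C8.
Closure: {C8, D, D39, E5, F8, G4, H4, J1, K3, Q9, R8, S6, T4, U, V1, W} — 16 facts.

16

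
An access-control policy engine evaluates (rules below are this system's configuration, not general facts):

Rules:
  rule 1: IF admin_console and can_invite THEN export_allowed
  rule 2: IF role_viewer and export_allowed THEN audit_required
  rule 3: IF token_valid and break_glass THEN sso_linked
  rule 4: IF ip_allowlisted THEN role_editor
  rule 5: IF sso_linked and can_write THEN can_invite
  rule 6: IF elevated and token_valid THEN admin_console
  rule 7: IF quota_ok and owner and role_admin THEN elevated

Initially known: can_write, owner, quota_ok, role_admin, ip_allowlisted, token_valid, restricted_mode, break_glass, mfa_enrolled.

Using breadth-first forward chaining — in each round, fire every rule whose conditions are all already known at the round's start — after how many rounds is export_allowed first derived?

Round 1: rule 3 [IF token_valid and break_glass THEN sso_linked]; rule 4 [IF ip_allowlisted THEN role_editor]; rule 7 [IF quota_ok and owner and role_admin THEN elevated]. New: sso_linked, role_editor, elevated.
Round 2: rule 5 [IF sso_linked and can_write THEN can_invite]; rule 6 [IF elevated and token_valid THEN admin_console]. New: can_invite, admin_console.
Round 3: rule 1 [IF admin_console and can_invite THEN export_allowed]. New: export_allowed.
export_allowed first appears in round 3.

3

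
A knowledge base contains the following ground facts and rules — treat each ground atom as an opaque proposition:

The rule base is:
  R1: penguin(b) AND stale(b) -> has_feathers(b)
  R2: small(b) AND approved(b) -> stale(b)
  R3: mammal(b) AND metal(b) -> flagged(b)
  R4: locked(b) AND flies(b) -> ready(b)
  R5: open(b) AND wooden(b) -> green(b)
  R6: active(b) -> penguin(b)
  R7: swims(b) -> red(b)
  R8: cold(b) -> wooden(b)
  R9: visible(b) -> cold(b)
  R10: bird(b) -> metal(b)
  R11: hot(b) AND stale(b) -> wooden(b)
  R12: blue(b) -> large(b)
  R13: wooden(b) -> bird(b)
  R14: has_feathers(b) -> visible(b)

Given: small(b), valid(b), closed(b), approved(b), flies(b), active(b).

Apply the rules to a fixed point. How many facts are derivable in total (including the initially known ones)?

14

Round 1 — R2, R6, derive stale(b), penguin(b).
Round 2 — R1, derive has_feathers(b).
Round 3 — R14, derive visible(b).
Round 4 — R9, derive cold(b).
Round 5 — R8, derive wooden(b).
Round 6 — R13, derive bird(b).
Round 7 — R10, derive metal(b).
Closure: {active(b), approved(b), bird(b), closed(b), cold(b), flies(b), has_feathers(b), metal(b), penguin(b), small(b), stale(b), valid(b), visible(b), wooden(b)} — 14 facts.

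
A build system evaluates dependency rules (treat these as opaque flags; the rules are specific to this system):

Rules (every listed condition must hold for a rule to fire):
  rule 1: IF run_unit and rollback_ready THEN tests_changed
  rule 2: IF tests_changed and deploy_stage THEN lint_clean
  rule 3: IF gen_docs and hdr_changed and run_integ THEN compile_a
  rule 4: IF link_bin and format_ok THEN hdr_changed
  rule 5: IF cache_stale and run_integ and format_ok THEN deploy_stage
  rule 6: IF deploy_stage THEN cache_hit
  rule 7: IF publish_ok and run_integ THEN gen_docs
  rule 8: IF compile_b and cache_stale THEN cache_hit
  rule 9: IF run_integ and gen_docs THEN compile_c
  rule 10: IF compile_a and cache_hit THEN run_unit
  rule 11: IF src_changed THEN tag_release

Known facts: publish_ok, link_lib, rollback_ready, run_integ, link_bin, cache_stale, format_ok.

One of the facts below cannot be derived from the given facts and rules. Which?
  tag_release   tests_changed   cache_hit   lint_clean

[1] rule 4 [IF link_bin and format_ok THEN hdr_changed]; rule 5 [IF cache_stale and run_integ and format_ok THEN deploy_stage]; rule 7 [IF publish_ok and run_integ THEN gen_docs]. ⇒ new: hdr_changed, deploy_stage, gen_docs.
[2] rule 3 [IF gen_docs and hdr_changed and run_integ THEN compile_a]; rule 6 [IF deploy_stage THEN cache_hit]; rule 9 [IF run_integ and gen_docs THEN compile_c]. ⇒ new: compile_a, cache_hit, compile_c.
[3] rule 10 [IF compile_a and cache_hit THEN run_unit]. ⇒ new: run_unit.
[4] rule 1 [IF run_unit and rollback_ready THEN tests_changed]. ⇒ new: tests_changed.
[5] rule 2 [IF tests_changed and deploy_stage THEN lint_clean]. ⇒ new: lint_clean.
Derived: lint_clean (round 5), cache_hit (round 2), tests_changed (round 4). tag_release never appears in any round.

tag_release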